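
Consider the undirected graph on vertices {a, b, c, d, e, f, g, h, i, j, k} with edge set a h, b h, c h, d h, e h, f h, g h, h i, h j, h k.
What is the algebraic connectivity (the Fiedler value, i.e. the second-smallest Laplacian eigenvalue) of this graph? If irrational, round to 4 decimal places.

With the vertex order [a, b, c, d, e, f, g, h, i, j, k], the degrees are [1, 1, 1, 1, 1, 1, 1, 10, 1, 1, 1], giving D = diag(1, 1, 1, 1, 1, 1, 1, 10, 1, 1, 1) and L = D - A. The sorted Laplacian eigenvalues are [0, 1, 1, 1, 1, 1, 1, 1, 1, 1, 11]; the algebraic connectivity is the second entry, 1.

1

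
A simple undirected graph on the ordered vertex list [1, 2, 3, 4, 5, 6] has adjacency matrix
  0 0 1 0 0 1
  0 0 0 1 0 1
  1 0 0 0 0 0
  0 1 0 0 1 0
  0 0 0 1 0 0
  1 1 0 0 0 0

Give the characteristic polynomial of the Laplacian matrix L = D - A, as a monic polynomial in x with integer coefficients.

Each diagonal entry of L is the vertex degree and each off-diagonal entry is -1 where an edge is present, 0 otherwise; in the order [1, 2, 3, 4, 5, 6] the diagonal is [2, 2, 1, 2, 1, 2]. Computing det(xI - L) by cofactor expansion (or equivalently via sum-over-permutations) gives x^6 - 10x^5 + 36x^4 - 56x^3 + 35x^2 - 6x. The constant term is 0 because L is singular (the all-ones vector lies in its kernel).

x^6 - 10x^5 + 36x^4 - 56x^3 + 35x^2 - 6x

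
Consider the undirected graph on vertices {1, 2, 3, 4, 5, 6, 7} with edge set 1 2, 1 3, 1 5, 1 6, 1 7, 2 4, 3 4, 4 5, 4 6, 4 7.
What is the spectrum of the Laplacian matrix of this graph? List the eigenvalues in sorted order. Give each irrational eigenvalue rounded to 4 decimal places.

[0, 2, 2, 2, 2, 5, 7]

Reading degrees in the order [1, 2, 3, 4, 5, 6, 7] gives [5, 2, 2, 5, 2, 2, 2]; set D = diag(5, 2, 2, 5, 2, 2, 2) and form L = D - A. Diagonalising L (or applying a numerical eigensolver to the 7x7 matrix) gives the spectrum above.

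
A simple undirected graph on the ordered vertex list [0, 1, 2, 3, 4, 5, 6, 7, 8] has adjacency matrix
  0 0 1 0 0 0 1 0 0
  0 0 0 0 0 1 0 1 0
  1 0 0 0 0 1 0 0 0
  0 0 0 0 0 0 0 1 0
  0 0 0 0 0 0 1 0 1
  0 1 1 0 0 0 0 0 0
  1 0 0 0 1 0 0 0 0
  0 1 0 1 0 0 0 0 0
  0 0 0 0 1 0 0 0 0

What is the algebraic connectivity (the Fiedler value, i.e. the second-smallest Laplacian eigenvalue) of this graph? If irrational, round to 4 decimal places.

Each diagonal entry of L is the vertex degree and each off-diagonal entry is -1 where an edge is present, 0 otherwise; in the order [0, 1, 2, 3, 4, 5, 6, 7, 8] the diagonal is [2, 2, 2, 1, 2, 2, 2, 2, 1]. The sorted Laplacian eigenvalues are [0, 0.1206, 0.4679, 1, 1.6527, 2.3473, 3, 3.5321, 3.8794]; the algebraic connectivity is the second entry, 0.1206. The eigenvalues sum to 16, which equals trace(L) = 2|E|. By the matrix-tree theorem the graph has (1/9) * product of the nonzero eigenvalues = 1 spanning tree.

0.1206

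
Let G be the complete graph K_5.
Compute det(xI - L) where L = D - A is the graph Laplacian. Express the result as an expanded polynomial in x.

x^5 - 20x^4 + 150x^3 - 500x^2 + 625x

The graph has 5 vertices and degree multiset [4, 4, 4, 4, 4]; D is the diagonal matrix of degrees and L = D - A. The eigenvalues of L are [0, 5, 5, 5, 5]; the characteristic polynomial is the product of (x - lambda_i), which multiplies out to x^5 - 20x^4 + 150x^3 - 500x^2 + 625x. The constant term is 0 because L is singular (the all-ones vector lies in its kernel). By the matrix-tree theorem the graph has (1/5) * product of the nonzero eigenvalues = 125 spanning trees.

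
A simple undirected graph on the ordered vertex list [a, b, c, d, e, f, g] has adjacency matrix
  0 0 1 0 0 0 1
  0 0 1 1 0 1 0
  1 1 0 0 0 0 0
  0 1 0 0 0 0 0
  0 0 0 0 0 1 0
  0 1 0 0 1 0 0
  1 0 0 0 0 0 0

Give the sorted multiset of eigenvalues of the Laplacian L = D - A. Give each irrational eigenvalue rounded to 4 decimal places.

With the vertex order [a, b, c, d, e, f, g], the degrees are [2, 3, 2, 1, 1, 2, 1], giving D = diag(2, 3, 2, 1, 1, 2, 1) and L = D - A. Diagonalising L (or applying a numerical eigensolver to the 7x7 matrix) gives the spectrum above. The single zero eigenvalue shows the graph is connected. The eigenvalues sum to 12, which equals trace(L) = 2|E|. By the matrix-tree theorem the graph has (1/7) * product of the nonzero eigenvalues = 1 spanning tree.

[0, 0.2603, 0.6262, 1.4055, 2.2742, 3.0996, 4.3342]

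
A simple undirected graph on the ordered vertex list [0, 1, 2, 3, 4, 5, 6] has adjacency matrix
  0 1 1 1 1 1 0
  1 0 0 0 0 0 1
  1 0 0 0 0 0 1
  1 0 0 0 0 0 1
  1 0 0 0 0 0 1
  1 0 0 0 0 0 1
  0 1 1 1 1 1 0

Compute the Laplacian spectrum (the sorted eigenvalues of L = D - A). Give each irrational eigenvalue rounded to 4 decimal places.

With the vertex order [0, 1, 2, 3, 4, 5, 6], the degrees are [5, 2, 2, 2, 2, 2, 5], giving D = diag(5, 2, 2, 2, 2, 2, 5) and L = D - A. Since every row of L sums to 0, the all-ones vector is in the kernel and 0 is an eigenvalue. The single zero eigenvalue shows the graph is connected. There is one zero in the spectrum, matching the 1 component.

[0, 2, 2, 2, 2, 5, 7]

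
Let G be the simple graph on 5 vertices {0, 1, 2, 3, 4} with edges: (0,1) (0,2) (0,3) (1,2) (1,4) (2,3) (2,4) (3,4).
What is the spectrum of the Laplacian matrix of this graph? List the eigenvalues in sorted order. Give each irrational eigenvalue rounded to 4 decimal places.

Each diagonal entry of L is the vertex degree and each off-diagonal entry is -1 where an edge is present, 0 otherwise; in the order [0, 1, 2, 3, 4] the diagonal is [3, 3, 4, 3, 3]. Diagonalising L (or applying a numerical eigensolver to the 5x5 matrix) gives the spectrum above. The single zero eigenvalue shows the graph is connected. The eigenvalues sum to 16, which equals trace(L) = 2|E|.

[0, 3, 3, 5, 5]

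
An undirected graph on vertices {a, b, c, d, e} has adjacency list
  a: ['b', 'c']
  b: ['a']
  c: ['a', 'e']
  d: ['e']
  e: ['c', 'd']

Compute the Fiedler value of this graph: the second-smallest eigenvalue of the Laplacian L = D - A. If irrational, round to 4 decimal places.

Each diagonal entry of L is the vertex degree and each off-diagonal entry is -1 where an edge is present, 0 otherwise; in the order [a, b, c, d, e] the diagonal is [2, 1, 2, 1, 2]. The smallest Laplacian eigenvalue is always 0. The next one, lambda_2 = 0.3820, measures how hard the graph is to disconnect: larger values mean better connectivity. By the matrix-tree theorem the graph has (1/5) * product of the nonzero eigenvalues = 1 spanning tree.

0.3820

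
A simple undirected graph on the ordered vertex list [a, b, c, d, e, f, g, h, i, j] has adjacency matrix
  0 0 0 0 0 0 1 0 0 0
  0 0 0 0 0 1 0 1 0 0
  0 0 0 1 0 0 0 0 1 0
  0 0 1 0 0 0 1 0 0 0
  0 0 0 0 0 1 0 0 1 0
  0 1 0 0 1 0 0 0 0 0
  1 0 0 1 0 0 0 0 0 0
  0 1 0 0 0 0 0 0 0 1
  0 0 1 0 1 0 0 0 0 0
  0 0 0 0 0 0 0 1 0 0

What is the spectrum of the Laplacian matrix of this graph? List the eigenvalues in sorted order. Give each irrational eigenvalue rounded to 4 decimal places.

[0, 0.0979, 0.3820, 0.8244, 1.3820, 2, 2.6180, 3.1756, 3.6180, 3.9021]

Each diagonal entry of L is the vertex degree and each off-diagonal entry is -1 where an edge is present, 0 otherwise; in the order [a, b, c, d, e, f, g, h, i, j] the diagonal is [1, 2, 2, 2, 2, 2, 2, 2, 2, 1]. Since every row of L sums to 0, the all-ones vector is in the kernel and 0 is an eigenvalue.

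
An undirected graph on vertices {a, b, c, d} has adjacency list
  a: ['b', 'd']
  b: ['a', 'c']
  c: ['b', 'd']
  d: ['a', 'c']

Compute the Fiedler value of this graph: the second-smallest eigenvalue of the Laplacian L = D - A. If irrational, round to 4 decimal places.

Reading degrees in the order [a, b, c, d] gives [2, 2, 2, 2]; set D = diag(2, 2, 2, 2) and form L = D - A. The smallest Laplacian eigenvalue is always 0. The next one, lambda_2 = 2, measures how hard the graph is to disconnect: larger values mean better connectivity. By the matrix-tree theorem the graph has (1/4) * product of the nonzero eigenvalues = 4 spanning trees.

2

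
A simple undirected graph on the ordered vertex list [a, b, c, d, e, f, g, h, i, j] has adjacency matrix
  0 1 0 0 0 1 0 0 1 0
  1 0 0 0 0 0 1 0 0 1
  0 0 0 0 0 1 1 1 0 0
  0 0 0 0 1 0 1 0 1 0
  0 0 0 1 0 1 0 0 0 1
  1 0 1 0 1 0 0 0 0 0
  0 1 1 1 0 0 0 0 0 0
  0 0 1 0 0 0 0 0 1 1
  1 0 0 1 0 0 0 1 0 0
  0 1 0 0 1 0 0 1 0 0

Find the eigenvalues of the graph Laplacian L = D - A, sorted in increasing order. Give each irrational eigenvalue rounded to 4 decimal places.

[0, 2, 2, 2, 2, 2, 5, 5, 5, 5]

Reading degrees in the order [a, b, c, d, e, f, g, h, i, j] gives [3, 3, 3, 3, 3, 3, 3, 3, 3, 3]; set D = diag(3, 3, 3, 3, 3, 3, 3, 3, 3, 3) and form L = D - A. The multiplicity of 0 as a Laplacian eigenvalue equals the number of connected components. The eigenvalues sum to 30, which equals trace(L) = 2|E|.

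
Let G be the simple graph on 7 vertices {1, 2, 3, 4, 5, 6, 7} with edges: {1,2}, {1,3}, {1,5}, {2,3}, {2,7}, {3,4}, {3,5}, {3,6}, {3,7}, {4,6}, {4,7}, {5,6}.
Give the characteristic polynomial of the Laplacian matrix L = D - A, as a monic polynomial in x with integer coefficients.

x^7 - 24x^6 + 231x^5 - 1140x^4 + 3036x^3 - 4128x^2 + 2240x

Reading degrees in the order [1, 2, 3, 4, 5, 6, 7] gives [3, 3, 6, 3, 3, 3, 3]; set D = diag(3, 3, 6, 3, 3, 3, 3) and form L = D - A. The eigenvalues of L are [0, 2, 2, 4, 4, 5, 7]; the characteristic polynomial is the product of (x - lambda_i), which multiplies out to x^7 - 24x^6 + 231x^5 - 1140x^4 + 3036x^3 - 4128x^2 + 2240x. Since p(0) = det(-L) = 0, x divides p(x). The eigenvalues sum to 24, which equals trace(L) = 2|E|.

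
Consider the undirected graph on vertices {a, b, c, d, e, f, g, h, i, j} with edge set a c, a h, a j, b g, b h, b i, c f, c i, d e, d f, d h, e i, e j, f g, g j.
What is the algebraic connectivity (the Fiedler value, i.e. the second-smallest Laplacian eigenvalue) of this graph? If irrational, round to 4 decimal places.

Reading degrees in the order [a, b, c, d, e, f, g, h, i, j] gives [3, 3, 3, 3, 3, 3, 3, 3, 3, 3]; set D = diag(3, 3, 3, 3, 3, 3, 3, 3, 3, 3) and form L = D - A. Computing the eigenvalues of L and sorting gives [0, 2, 2, 2, 2, 2, 5, 5, 5, 5]. The Fiedler value lambda_2 = 2 is strictly positive, so the graph is connected. The eigenvalues sum to 30, which equals trace(L) = 2|E|.

2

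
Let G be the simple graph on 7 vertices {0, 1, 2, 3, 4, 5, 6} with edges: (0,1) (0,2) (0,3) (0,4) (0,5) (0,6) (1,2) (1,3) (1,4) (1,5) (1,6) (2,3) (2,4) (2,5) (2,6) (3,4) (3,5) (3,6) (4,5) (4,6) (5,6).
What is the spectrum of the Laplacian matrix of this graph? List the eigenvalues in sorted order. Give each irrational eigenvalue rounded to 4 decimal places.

Each diagonal entry of L is the vertex degree and each off-diagonal entry is -1 where an edge is present, 0 otherwise; in the order [0, 1, 2, 3, 4, 5, 6] the diagonal is [6, 6, 6, 6, 6, 6, 6]. L is symmetric positive semidefinite, so every eigenvalue is real and nonnegative. By the matrix-tree theorem the graph has (1/7) * product of the nonzero eigenvalues = 16807 spanning trees.

[0, 7, 7, 7, 7, 7, 7]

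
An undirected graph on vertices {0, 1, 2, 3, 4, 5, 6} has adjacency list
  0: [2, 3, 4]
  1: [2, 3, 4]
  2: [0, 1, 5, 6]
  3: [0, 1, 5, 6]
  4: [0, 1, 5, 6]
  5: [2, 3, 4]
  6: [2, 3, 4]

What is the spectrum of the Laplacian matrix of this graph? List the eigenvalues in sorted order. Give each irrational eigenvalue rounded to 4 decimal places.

Each diagonal entry of L is the vertex degree and each off-diagonal entry is -1 where an edge is present, 0 otherwise; in the order [0, 1, 2, 3, 4, 5, 6] the diagonal is [3, 3, 4, 4, 4, 3, 3]. Diagonalising L (or applying a numerical eigensolver to the 7x7 matrix) gives the spectrum above. The single zero eigenvalue shows the graph is connected. The largest eigenvalue, 7, is at most the vertex count 7. By the matrix-tree theorem the graph has (1/7) * product of the nonzero eigenvalues = 432 spanning trees.

[0, 3, 3, 3, 4, 4, 7]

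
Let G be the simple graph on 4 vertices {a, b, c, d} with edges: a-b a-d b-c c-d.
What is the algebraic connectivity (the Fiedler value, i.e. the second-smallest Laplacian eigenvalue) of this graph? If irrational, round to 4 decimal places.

2

Each diagonal entry of L is the vertex degree and each off-diagonal entry is -1 where an edge is present, 0 otherwise; in the order [a, b, c, d] the diagonal is [2, 2, 2, 2]. Computing the eigenvalues of L and sorting gives [0, 2, 2, 4]. The Fiedler value lambda_2 = 2 is strictly positive, so the graph is connected.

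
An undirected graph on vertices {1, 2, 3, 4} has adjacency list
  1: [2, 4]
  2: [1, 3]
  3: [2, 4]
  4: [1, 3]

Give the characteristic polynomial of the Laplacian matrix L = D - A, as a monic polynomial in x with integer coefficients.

x^4 - 8x^3 + 20x^2 - 16x

Each diagonal entry of L is the vertex degree and each off-diagonal entry is -1 where an edge is present, 0 otherwise; in the order [1, 2, 3, 4] the diagonal is [2, 2, 2, 2]. L has integer entries, so p(x) = det(xI - L) has integer coefficients. Expanding the determinant yields x^4 - 8x^3 + 20x^2 - 16x. The constant term is 0 because L is singular (the all-ones vector lies in its kernel).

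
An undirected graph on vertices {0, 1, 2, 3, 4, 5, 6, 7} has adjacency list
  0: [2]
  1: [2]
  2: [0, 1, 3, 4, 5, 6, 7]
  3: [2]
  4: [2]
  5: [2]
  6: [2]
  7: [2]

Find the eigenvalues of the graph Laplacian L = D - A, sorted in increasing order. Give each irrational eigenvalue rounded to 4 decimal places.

[0, 1, 1, 1, 1, 1, 1, 8]

Each diagonal entry of L is the vertex degree and each off-diagonal entry is -1 where an edge is present, 0 otherwise; in the order [0, 1, 2, 3, 4, 5, 6, 7] the diagonal is [1, 1, 7, 1, 1, 1, 1, 1]. Diagonalising L (or applying a numerical eigensolver to the 8x8 matrix) gives the spectrum above. The largest eigenvalue, 8, is at most the vertex count 8.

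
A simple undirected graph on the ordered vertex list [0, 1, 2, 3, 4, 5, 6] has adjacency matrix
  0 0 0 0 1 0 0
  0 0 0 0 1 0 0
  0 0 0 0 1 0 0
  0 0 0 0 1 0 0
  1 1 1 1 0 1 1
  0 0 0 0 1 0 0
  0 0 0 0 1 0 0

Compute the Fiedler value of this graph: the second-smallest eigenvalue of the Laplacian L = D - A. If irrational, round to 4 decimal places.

1

With the vertex order [0, 1, 2, 3, 4, 5, 6], the degrees are [1, 1, 1, 1, 6, 1, 1], giving D = diag(1, 1, 1, 1, 6, 1, 1) and L = D - A. Computing the eigenvalues of L and sorting gives [0, 1, 1, 1, 1, 1, 7]. The Fiedler value lambda_2 = 1 is strictly positive, so the graph is connected. The largest eigenvalue, 7, is at most the vertex count 7.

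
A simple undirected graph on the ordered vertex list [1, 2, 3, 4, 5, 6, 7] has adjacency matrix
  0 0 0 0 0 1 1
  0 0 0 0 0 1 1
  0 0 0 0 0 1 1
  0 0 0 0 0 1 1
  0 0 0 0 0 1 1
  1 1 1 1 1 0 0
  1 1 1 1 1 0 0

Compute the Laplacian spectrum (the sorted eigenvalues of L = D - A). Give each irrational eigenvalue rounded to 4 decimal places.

Reading degrees in the order [1, 2, 3, 4, 5, 6, 7] gives [2, 2, 2, 2, 2, 5, 5]; set D = diag(2, 2, 2, 2, 2, 5, 5) and form L = D - A. Since every row of L sums to 0, the all-ones vector is in the kernel and 0 is an eigenvalue. The single zero eigenvalue shows the graph is connected. There is one zero in the spectrum, matching the 1 component. The largest eigenvalue, 7, is at most the vertex count 7.

[0, 2, 2, 2, 2, 5, 7]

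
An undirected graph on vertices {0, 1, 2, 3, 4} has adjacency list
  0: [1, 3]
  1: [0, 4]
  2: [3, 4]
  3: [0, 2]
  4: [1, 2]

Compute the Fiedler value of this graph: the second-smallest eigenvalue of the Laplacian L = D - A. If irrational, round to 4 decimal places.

1.3820

Reading degrees in the order [0, 1, 2, 3, 4] gives [2, 2, 2, 2, 2]; set D = diag(2, 2, 2, 2, 2) and form L = D - A. Computing the eigenvalues of L and sorting gives [0, 1.3820, 1.3820, 3.6180, 3.6180]. The Fiedler value lambda_2 = 1.3820 is strictly positive, so the graph is connected. There is one zero in the spectrum, matching the 1 component. The largest eigenvalue, 3.6180, is at most the vertex count 5.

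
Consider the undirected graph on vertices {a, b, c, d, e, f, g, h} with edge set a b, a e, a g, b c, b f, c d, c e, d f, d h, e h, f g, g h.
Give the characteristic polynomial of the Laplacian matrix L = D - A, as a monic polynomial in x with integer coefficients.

With the vertex order [a, b, c, d, e, f, g, h], the degrees are [3, 3, 3, 3, 3, 3, 3, 3], giving D = diag(3, 3, 3, 3, 3, 3, 3, 3) and L = D - A. L has integer entries, so p(x) = det(xI - L) has integer coefficients. Expanding the determinant yields x^8 - 24x^7 + 240x^6 - 1296x^5 + 4080x^4 - 7488x^3 + 7424x^2 - 3072x. Since p(0) = det(-L) = 0, x divides p(x). The eigenvalues sum to 24, which equals trace(L) = 2|E|. There is one zero in the spectrum, matching the 1 component.

x^8 - 24x^7 + 240x^6 - 1296x^5 + 4080x^4 - 7488x^3 + 7424x^2 - 3072x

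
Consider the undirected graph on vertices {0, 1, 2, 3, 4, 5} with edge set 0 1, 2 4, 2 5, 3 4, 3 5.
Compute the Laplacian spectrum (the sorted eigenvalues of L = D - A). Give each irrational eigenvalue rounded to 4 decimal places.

[0, 0, 2, 2, 2, 4]

Each diagonal entry of L is the vertex degree and each off-diagonal entry is -1 where an edge is present, 0 otherwise; in the order [0, 1, 2, 3, 4, 5] the diagonal is [1, 1, 2, 2, 2, 2]. L is symmetric positive semidefinite, so every eigenvalue is real and nonnegative. The 2 zero eigenvalues correspond to the 2 connected components.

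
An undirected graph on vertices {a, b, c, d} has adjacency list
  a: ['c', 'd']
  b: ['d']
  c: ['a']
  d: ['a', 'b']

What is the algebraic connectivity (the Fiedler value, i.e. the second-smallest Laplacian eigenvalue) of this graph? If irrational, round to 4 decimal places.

With the vertex order [a, b, c, d], the degrees are [2, 1, 1, 2], giving D = diag(2, 1, 1, 2) and L = D - A. Computing the eigenvalues of L and sorting gives [0, 0.5858, 2, 3.4142]. The Fiedler value lambda_2 = 0.5858 is strictly positive, so the graph is connected. There is one zero in the spectrum, matching the 1 component. The largest eigenvalue, 3.4142, is at most the vertex count 4.

0.5858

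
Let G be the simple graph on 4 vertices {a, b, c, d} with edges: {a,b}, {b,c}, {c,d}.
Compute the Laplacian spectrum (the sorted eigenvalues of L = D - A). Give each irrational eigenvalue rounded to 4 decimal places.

Reading degrees in the order [a, b, c, d] gives [1, 2, 2, 1]; set D = diag(1, 2, 2, 1) and form L = D - A. Since every row of L sums to 0, the all-ones vector is in the kernel and 0 is an eigenvalue. The largest eigenvalue, 3.4142, is at most the vertex count 4. The eigenvalues sum to 6, which equals trace(L) = 2|E|.

[0, 0.5858, 2, 3.4142]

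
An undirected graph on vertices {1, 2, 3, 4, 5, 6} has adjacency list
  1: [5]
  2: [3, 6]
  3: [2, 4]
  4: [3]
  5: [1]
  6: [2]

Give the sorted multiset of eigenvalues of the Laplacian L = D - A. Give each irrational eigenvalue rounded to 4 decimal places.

[0, 0, 0.5858, 2, 2, 3.4142]

Reading degrees in the order [1, 2, 3, 4, 5, 6] gives [1, 2, 2, 1, 1, 1]; set D = diag(1, 2, 2, 1, 1, 1) and form L = D - A. L is symmetric positive semidefinite, so every eigenvalue is real and nonnegative. The 2 zero eigenvalues correspond to the 2 connected components. The largest eigenvalue, 3.4142, is at most the vertex count 6. The eigenvalues sum to 8, which equals trace(L) = 2|E|.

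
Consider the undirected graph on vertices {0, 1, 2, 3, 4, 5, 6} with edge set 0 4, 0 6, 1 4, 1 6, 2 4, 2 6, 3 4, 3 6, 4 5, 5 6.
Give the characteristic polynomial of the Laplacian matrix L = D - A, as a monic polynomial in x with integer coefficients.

x^7 - 20x^6 + 155x^5 - 600x^4 + 1240x^3 - 1312x^2 + 560x

Each diagonal entry of L is the vertex degree and each off-diagonal entry is -1 where an edge is present, 0 otherwise; in the order [0, 1, 2, 3, 4, 5, 6] the diagonal is [2, 2, 2, 2, 5, 2, 5]. L has integer entries, so p(x) = det(xI - L) has integer coefficients. Expanding the determinant yields x^7 - 20x^6 + 155x^5 - 600x^4 + 1240x^3 - 1312x^2 + 560x. Since p(0) = det(-L) = 0, x divides p(x). There is one zero in the spectrum, matching the 1 component.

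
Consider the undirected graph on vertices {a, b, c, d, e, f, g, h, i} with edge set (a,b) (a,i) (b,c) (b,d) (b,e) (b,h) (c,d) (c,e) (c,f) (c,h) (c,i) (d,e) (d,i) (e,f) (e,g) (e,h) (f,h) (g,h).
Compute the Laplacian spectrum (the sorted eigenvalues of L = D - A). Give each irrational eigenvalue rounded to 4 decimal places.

Each diagonal entry of L is the vertex degree and each off-diagonal entry is -1 where an edge is present, 0 otherwise; in the order [a, b, c, d, e, f, g, h, i] the diagonal is [2, 5, 6, 4, 6, 3, 2, 5, 3]. Diagonalising L (or applying a numerical eigensolver to the 9x9 matrix) gives the spectrum above. The single zero eigenvalue shows the graph is connected. By the matrix-tree theorem the graph has (1/9) * product of the nonzero eigenvalues = 5492 spanning trees. The largest eigenvalue, 7.2430, is at most the vertex count 9.

[0, 1.2282, 2.1917, 2.8840, 3.6833, 5.1546, 6.6005, 7.0147, 7.2430]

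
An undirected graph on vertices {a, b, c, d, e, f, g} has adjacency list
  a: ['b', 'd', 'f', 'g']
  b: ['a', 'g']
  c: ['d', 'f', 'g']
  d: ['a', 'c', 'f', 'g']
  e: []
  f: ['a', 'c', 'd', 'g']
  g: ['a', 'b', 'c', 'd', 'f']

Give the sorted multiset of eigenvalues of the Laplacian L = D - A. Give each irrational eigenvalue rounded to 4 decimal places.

Each diagonal entry of L is the vertex degree and each off-diagonal entry is -1 where an edge is present, 0 otherwise; in the order [a, b, c, d, e, f, g] the diagonal is [4, 2, 3, 4, 0, 4, 5]. The multiplicity of 0 as a Laplacian eigenvalue equals the number of connected components. The 2 zero eigenvalues correspond to the 2 connected components. The largest eigenvalue, 6, is at most the vertex count 7.

[0, 0, 1.8299, 3.6889, 5, 5.4812, 6]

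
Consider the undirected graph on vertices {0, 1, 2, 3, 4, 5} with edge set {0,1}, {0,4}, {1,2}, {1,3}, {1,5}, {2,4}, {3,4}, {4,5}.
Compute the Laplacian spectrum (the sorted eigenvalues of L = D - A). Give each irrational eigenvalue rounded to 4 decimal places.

Reading degrees in the order [0, 1, 2, 3, 4, 5] gives [2, 4, 2, 2, 4, 2]; set D = diag(2, 4, 2, 2, 4, 2) and form L = D - A. Diagonalising L (or applying a numerical eigensolver to the 6x6 matrix) gives the spectrum above.

[0, 2, 2, 2, 4, 6]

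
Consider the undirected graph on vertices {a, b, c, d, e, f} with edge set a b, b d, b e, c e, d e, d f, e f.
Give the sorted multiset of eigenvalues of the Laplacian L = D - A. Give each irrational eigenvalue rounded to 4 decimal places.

[0, 0.6972, 1.1392, 2.7459, 4.3028, 5.1149]

Each diagonal entry of L is the vertex degree and each off-diagonal entry is -1 where an edge is present, 0 otherwise; in the order [a, b, c, d, e, f] the diagonal is [1, 3, 1, 3, 4, 2]. The multiplicity of 0 as a Laplacian eigenvalue equals the number of connected components. By the matrix-tree theorem the graph has (1/6) * product of the nonzero eigenvalues = 8 spanning trees.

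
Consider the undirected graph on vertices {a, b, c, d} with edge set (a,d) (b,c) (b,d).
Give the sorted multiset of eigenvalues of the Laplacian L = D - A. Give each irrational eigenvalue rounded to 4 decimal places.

[0, 0.5858, 2, 3.4142]

Each diagonal entry of L is the vertex degree and each off-diagonal entry is -1 where an edge is present, 0 otherwise; in the order [a, b, c, d] the diagonal is [1, 2, 1, 2]. Diagonalising L (or applying a numerical eigensolver to the 4x4 matrix) gives the spectrum above. The single zero eigenvalue shows the graph is connected. The eigenvalues sum to 6, which equals trace(L) = 2|E|.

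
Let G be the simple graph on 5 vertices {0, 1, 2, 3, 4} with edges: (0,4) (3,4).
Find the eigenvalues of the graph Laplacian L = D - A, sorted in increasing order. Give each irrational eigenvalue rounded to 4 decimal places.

Each diagonal entry of L is the vertex degree and each off-diagonal entry is -1 where an edge is present, 0 otherwise; in the order [0, 1, 2, 3, 4] the diagonal is [1, 0, 0, 1, 2]. L is symmetric positive semidefinite, so every eigenvalue is real and nonnegative. The 3 zero eigenvalues correspond to the 3 connected components.

[0, 0, 0, 1, 3]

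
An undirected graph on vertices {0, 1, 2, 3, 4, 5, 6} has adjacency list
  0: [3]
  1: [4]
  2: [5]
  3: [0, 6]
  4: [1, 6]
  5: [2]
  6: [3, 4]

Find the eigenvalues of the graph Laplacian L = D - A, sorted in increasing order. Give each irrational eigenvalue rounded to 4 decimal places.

Reading degrees in the order [0, 1, 2, 3, 4, 5, 6] gives [1, 1, 1, 2, 2, 1, 2]; set D = diag(1, 1, 1, 2, 2, 1, 2) and form L = D - A. Diagonalising L (or applying a numerical eigensolver to the 7x7 matrix) gives the spectrum above. The 2 zero eigenvalues correspond to the 2 connected components. The eigenvalues sum to 10, which equals trace(L) = 2|E|.

[0, 0, 0.3820, 1.3820, 2, 2.6180, 3.6180]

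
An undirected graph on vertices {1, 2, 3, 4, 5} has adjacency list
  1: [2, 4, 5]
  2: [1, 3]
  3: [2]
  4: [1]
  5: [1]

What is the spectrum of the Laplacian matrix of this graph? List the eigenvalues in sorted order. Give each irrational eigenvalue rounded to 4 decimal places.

Each diagonal entry of L is the vertex degree and each off-diagonal entry is -1 where an edge is present, 0 otherwise; in the order [1, 2, 3, 4, 5] the diagonal is [3, 2, 1, 1, 1]. Since every row of L sums to 0, the all-ones vector is in the kernel and 0 is an eigenvalue. By the matrix-tree theorem the graph has (1/5) * product of the nonzero eigenvalues = 1 spanning tree. The largest eigenvalue, 4.1701, is at most the vertex count 5.

[0, 0.5188, 1, 2.3111, 4.1701]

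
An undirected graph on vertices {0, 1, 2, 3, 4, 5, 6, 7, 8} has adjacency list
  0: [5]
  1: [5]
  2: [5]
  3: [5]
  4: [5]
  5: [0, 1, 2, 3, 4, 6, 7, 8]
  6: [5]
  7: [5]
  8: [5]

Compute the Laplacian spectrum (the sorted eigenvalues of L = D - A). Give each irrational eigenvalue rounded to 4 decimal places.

Each diagonal entry of L is the vertex degree and each off-diagonal entry is -1 where an edge is present, 0 otherwise; in the order [0, 1, 2, 3, 4, 5, 6, 7, 8] the diagonal is [1, 1, 1, 1, 1, 8, 1, 1, 1]. Since every row of L sums to 0, the all-ones vector is in the kernel and 0 is an eigenvalue. The single zero eigenvalue shows the graph is connected.

[0, 1, 1, 1, 1, 1, 1, 1, 9]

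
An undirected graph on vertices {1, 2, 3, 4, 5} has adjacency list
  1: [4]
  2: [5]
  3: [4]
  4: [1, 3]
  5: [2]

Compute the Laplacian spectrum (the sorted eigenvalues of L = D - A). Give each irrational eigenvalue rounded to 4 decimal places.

[0, 0, 1, 2, 3]

Reading degrees in the order [1, 2, 3, 4, 5] gives [1, 1, 1, 2, 1]; set D = diag(1, 1, 1, 2, 1) and form L = D - A. Diagonalising L (or applying a numerical eigensolver to the 5x5 matrix) gives the spectrum above. The 2 zero eigenvalues correspond to the 2 connected components.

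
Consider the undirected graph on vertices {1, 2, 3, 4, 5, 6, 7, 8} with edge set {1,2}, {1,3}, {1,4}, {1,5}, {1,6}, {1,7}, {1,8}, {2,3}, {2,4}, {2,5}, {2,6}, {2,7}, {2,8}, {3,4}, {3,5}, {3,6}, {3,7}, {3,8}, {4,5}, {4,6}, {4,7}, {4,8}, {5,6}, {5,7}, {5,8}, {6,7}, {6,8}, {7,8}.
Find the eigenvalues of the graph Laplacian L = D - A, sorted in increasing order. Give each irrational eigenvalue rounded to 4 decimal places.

Reading degrees in the order [1, 2, 3, 4, 5, 6, 7, 8] gives [7, 7, 7, 7, 7, 7, 7, 7]; set D = diag(7, 7, 7, 7, 7, 7, 7, 7) and form L = D - A. Since every row of L sums to 0, the all-ones vector is in the kernel and 0 is an eigenvalue. The eigenvalues sum to 56, which equals trace(L) = 2|E|.

[0, 8, 8, 8, 8, 8, 8, 8]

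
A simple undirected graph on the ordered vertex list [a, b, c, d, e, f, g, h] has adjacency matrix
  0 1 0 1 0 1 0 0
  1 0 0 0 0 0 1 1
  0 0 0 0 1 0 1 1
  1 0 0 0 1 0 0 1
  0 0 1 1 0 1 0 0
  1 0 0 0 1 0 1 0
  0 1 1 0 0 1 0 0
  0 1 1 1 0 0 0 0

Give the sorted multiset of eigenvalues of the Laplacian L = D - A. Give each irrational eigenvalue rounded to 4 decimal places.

[0, 2, 2, 2, 4, 4, 4, 6]

Each diagonal entry of L is the vertex degree and each off-diagonal entry is -1 where an edge is present, 0 otherwise; in the order [a, b, c, d, e, f, g, h] the diagonal is [3, 3, 3, 3, 3, 3, 3, 3]. The multiplicity of 0 as a Laplacian eigenvalue equals the number of connected components. The largest eigenvalue, 6, is at most the vertex count 8. The eigenvalues sum to 24, which equals trace(L) = 2|E|.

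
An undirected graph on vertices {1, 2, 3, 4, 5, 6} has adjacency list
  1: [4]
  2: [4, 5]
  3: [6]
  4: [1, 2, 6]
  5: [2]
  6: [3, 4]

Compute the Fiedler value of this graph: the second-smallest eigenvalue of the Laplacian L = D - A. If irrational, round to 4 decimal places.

0.3820

With the vertex order [1, 2, 3, 4, 5, 6], the degrees are [1, 2, 1, 3, 1, 2], giving D = diag(1, 2, 1, 3, 1, 2) and L = D - A. The sorted Laplacian eigenvalues are [0, 0.3820, 0.6972, 2, 2.6180, 4.3028]; the algebraic connectivity is the second entry, 0.3820. The eigenvalues sum to 10, which equals trace(L) = 2|E|.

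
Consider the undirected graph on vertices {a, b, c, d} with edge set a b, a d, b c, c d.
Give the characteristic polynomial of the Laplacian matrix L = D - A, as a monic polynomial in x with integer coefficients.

Each diagonal entry of L is the vertex degree and each off-diagonal entry is -1 where an edge is present, 0 otherwise; in the order [a, b, c, d] the diagonal is [2, 2, 2, 2]. The eigenvalues of L are [0, 2, 2, 4]; the characteristic polynomial is the product of (x - lambda_i), which multiplies out to x^4 - 8x^3 + 20x^2 - 16x. The coefficient of x^3 equals -trace(L) = -8, matching the sum of degrees.

x^4 - 8x^3 + 20x^2 - 16x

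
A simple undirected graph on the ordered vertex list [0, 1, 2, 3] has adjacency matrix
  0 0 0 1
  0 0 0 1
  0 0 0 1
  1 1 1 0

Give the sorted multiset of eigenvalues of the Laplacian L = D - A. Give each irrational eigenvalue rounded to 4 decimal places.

[0, 1, 1, 4]

Each diagonal entry of L is the vertex degree and each off-diagonal entry is -1 where an edge is present, 0 otherwise; in the order [0, 1, 2, 3] the diagonal is [1, 1, 1, 3]. Diagonalising L (or applying a numerical eigensolver to the 4x4 matrix) gives the spectrum above. There is one zero in the spectrum, matching the 1 component. The eigenvalues sum to 6, which equals trace(L) = 2|E|.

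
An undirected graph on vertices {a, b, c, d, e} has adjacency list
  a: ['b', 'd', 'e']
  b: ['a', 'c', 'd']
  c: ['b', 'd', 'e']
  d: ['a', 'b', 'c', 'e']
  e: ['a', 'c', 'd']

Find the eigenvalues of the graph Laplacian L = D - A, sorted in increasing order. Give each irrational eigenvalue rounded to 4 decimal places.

With the vertex order [a, b, c, d, e], the degrees are [3, 3, 3, 4, 3], giving D = diag(3, 3, 3, 4, 3) and L = D - A. The multiplicity of 0 as a Laplacian eigenvalue equals the number of connected components. The single zero eigenvalue shows the graph is connected. By the matrix-tree theorem the graph has (1/5) * product of the nonzero eigenvalues = 45 spanning trees. The eigenvalues sum to 16, which equals trace(L) = 2|E|.

[0, 3, 3, 5, 5]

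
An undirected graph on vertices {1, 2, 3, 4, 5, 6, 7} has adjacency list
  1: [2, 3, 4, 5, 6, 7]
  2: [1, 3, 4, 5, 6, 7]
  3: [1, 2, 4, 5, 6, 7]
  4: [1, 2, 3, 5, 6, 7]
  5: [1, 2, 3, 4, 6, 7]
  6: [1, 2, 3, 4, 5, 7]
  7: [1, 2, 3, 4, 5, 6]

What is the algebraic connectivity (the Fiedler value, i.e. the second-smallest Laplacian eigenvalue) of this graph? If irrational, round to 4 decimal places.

7

Reading degrees in the order [1, 2, 3, 4, 5, 6, 7] gives [6, 6, 6, 6, 6, 6, 6]; set D = diag(6, 6, 6, 6, 6, 6, 6) and form L = D - A. Computing the eigenvalues of L and sorting gives [0, 7, 7, 7, 7, 7, 7]. The Fiedler value lambda_2 = 7 is strictly positive, so the graph is connected. The largest eigenvalue, 7, is at most the vertex count 7.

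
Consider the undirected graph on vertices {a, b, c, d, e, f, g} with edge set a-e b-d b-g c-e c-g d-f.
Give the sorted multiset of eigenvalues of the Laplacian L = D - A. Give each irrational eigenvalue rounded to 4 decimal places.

Reading degrees in the order [a, b, c, d, e, f, g] gives [1, 2, 2, 2, 2, 1, 2]; set D = diag(1, 2, 2, 2, 2, 1, 2) and form L = D - A. L is symmetric positive semidefinite, so every eigenvalue is real and nonnegative. By the matrix-tree theorem the graph has (1/7) * product of the nonzero eigenvalues = 1 spanning tree. The eigenvalues sum to 12, which equals trace(L) = 2|E|.

[0, 0.1981, 0.7530, 1.5550, 2.4450, 3.2470, 3.8019]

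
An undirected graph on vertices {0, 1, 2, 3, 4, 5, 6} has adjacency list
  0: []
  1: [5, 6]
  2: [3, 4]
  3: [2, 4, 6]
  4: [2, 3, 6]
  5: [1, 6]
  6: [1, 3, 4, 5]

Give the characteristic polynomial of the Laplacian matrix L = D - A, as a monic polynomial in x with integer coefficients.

With the vertex order [0, 1, 2, 3, 4, 5, 6], the degrees are [0, 2, 2, 3, 3, 2, 4], giving D = diag(0, 2, 2, 3, 3, 2, 4) and L = D - A. Computing det(xI - L) by cofactor expansion (or equivalently via sum-over-permutations) gives x^7 - 16x^6 + 97x^5 - 274x^4 + 348x^3 - 144x^2. Since p(0) = det(-L) = 0, x divides p(x).

x^7 - 16x^6 + 97x^5 - 274x^4 + 348x^3 - 144x^2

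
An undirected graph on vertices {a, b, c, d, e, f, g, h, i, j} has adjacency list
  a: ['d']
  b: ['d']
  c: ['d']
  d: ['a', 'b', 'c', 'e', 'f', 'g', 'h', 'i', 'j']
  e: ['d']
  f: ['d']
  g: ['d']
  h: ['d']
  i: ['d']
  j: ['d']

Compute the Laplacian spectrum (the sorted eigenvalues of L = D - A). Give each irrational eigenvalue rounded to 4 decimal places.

[0, 1, 1, 1, 1, 1, 1, 1, 1, 10]

With the vertex order [a, b, c, d, e, f, g, h, i, j], the degrees are [1, 1, 1, 9, 1, 1, 1, 1, 1, 1], giving D = diag(1, 1, 1, 9, 1, 1, 1, 1, 1, 1) and L = D - A. Since every row of L sums to 0, the all-ones vector is in the kernel and 0 is an eigenvalue.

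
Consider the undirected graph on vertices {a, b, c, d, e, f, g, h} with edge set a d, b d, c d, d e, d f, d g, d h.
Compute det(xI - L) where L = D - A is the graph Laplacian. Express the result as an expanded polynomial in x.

With the vertex order [a, b, c, d, e, f, g, h], the degrees are [1, 1, 1, 7, 1, 1, 1, 1], giving D = diag(1, 1, 1, 7, 1, 1, 1, 1) and L = D - A. L has integer entries, so p(x) = det(xI - L) has integer coefficients. Expanding the determinant yields x^8 - 14x^7 + 63x^6 - 140x^5 + 175x^4 - 126x^3 + 49x^2 - 8x. The constant term is 0 because L is singular (the all-ones vector lies in its kernel). By the matrix-tree theorem the graph has (1/8) * product of the nonzero eigenvalues = 1 spanning tree.

x^8 - 14x^7 + 63x^6 - 140x^5 + 175x^4 - 126x^3 + 49x^2 - 8x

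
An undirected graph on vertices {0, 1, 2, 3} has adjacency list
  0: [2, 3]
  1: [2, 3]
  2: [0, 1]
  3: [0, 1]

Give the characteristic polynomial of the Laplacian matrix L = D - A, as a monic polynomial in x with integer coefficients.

With the vertex order [0, 1, 2, 3], the degrees are [2, 2, 2, 2], giving D = diag(2, 2, 2, 2) and L = D - A. Computing det(xI - L) by cofactor expansion (or equivalently via sum-over-permutations) gives x^4 - 8x^3 + 20x^2 - 16x. The coefficient of x^3 equals -trace(L) = -8, matching the sum of degrees. The largest eigenvalue, 4, is at most the vertex count 4.

x^4 - 8x^3 + 20x^2 - 16x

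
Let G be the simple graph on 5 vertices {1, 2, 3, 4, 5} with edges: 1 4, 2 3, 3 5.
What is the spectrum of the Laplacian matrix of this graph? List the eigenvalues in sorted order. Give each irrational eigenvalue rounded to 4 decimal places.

[0, 0, 1, 2, 3]

Reading degrees in the order [1, 2, 3, 4, 5] gives [1, 1, 2, 1, 1]; set D = diag(1, 1, 2, 1, 1) and form L = D - A. L is symmetric positive semidefinite, so every eigenvalue is real and nonnegative. The 2 zero eigenvalues correspond to the 2 connected components.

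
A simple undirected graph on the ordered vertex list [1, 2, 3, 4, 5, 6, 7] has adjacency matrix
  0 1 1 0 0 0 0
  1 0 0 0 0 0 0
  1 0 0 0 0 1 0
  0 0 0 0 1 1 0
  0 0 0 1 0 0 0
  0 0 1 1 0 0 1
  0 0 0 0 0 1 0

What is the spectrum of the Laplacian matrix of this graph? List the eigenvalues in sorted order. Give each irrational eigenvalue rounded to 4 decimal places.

With the vertex order [1, 2, 3, 4, 5, 6, 7], the degrees are [2, 1, 2, 2, 1, 3, 1], giving D = diag(2, 1, 2, 2, 1, 3, 1) and L = D - A. Diagonalising L (or applying a numerical eigensolver to the 7x7 matrix) gives the spectrum above. The single zero eigenvalue shows the graph is connected. By the matrix-tree theorem the graph has (1/7) * product of the nonzero eigenvalues = 1 spanning tree.

[0, 0.2603, 0.6262, 1.4055, 2.2742, 3.0996, 4.3342]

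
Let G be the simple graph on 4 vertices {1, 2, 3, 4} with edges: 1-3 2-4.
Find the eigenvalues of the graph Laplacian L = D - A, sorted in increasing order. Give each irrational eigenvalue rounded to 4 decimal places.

[0, 0, 2, 2]

With the vertex order [1, 2, 3, 4], the degrees are [1, 1, 1, 1], giving D = diag(1, 1, 1, 1) and L = D - A. The multiplicity of 0 as a Laplacian eigenvalue equals the number of connected components. The 2 zero eigenvalues correspond to the 2 connected components. The eigenvalues sum to 4, which equals trace(L) = 2|E|.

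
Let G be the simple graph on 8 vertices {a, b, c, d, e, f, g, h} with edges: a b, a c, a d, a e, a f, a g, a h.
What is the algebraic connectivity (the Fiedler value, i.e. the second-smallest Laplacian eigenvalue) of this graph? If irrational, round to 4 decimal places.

With the vertex order [a, b, c, d, e, f, g, h], the degrees are [7, 1, 1, 1, 1, 1, 1, 1], giving D = diag(7, 1, 1, 1, 1, 1, 1, 1) and L = D - A. The smallest Laplacian eigenvalue is always 0. The next one, lambda_2 = 1, measures how hard the graph is to disconnect: larger values mean better connectivity. There is one zero in the spectrum, matching the 1 component. The largest eigenvalue, 8, is at most the vertex count 8.

1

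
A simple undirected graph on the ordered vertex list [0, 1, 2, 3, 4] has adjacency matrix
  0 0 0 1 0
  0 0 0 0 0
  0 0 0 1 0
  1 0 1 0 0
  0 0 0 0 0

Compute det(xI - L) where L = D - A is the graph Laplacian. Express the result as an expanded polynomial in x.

Reading degrees in the order [0, 1, 2, 3, 4] gives [1, 0, 1, 2, 0]; set D = diag(1, 0, 1, 2, 0) and form L = D - A. The eigenvalues of L are [0, 0, 0, 1, 3]; the characteristic polynomial is the product of (x - lambda_i), which multiplies out to x^5 - 4x^4 + 3x^3. Since p(0) = det(-L) = 0, x divides p(x).

x^5 - 4x^4 + 3x^3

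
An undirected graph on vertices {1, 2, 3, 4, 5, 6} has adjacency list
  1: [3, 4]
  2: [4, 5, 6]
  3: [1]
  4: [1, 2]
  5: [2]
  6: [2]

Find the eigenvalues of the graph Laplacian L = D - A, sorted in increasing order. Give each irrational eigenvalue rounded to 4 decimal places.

With the vertex order [1, 2, 3, 4, 5, 6], the degrees are [2, 3, 1, 2, 1, 1], giving D = diag(2, 3, 1, 2, 1, 1) and L = D - A. Since every row of L sums to 0, the all-ones vector is in the kernel and 0 is an eigenvalue. There is one zero in the spectrum, matching the 1 component.

[0, 0.3249, 1, 1.4608, 3, 4.2143]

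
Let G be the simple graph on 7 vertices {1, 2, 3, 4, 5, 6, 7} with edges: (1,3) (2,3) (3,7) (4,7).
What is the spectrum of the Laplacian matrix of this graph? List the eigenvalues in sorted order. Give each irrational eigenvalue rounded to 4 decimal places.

Each diagonal entry of L is the vertex degree and each off-diagonal entry is -1 where an edge is present, 0 otherwise; in the order [1, 2, 3, 4, 5, 6, 7] the diagonal is [1, 1, 3, 1, 0, 0, 2]. L is symmetric positive semidefinite, so every eigenvalue is real and nonnegative. The 3 zero eigenvalues correspond to the 3 connected components. There are 3 zeros in the spectrum, matching the 3 components.

[0, 0, 0, 0.5188, 1, 2.3111, 4.1701]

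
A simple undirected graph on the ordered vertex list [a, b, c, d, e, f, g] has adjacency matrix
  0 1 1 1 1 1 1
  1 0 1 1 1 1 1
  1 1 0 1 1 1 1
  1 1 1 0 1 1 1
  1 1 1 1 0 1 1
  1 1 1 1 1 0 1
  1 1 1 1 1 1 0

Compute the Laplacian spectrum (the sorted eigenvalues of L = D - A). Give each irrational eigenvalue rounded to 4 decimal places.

Reading degrees in the order [a, b, c, d, e, f, g] gives [6, 6, 6, 6, 6, 6, 6]; set D = diag(6, 6, 6, 6, 6, 6, 6) and form L = D - A. Since every row of L sums to 0, the all-ones vector is in the kernel and 0 is an eigenvalue. The largest eigenvalue, 7, is at most the vertex count 7.

[0, 7, 7, 7, 7, 7, 7]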